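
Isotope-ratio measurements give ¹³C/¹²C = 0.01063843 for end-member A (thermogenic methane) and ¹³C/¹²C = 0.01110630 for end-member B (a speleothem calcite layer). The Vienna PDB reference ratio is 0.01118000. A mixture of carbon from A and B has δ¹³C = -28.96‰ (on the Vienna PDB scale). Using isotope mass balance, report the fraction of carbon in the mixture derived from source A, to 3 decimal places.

0.534

δ_A = (0.01063843/0.01118000 − 1)×1000 = (0.951559 − 1)×1000 = -48.441‰
δ_B = (0.01110630/0.01118000 − 1)×1000 = (0.993408 − 1)×1000 = -6.592‰
f_A = (δ_mix − δ_B)/(δ_A − δ_B) = (-28.96 − (-6.592))/(-48.441 − (-6.592))
f_A = -22.368 / -41.849 = 0.5345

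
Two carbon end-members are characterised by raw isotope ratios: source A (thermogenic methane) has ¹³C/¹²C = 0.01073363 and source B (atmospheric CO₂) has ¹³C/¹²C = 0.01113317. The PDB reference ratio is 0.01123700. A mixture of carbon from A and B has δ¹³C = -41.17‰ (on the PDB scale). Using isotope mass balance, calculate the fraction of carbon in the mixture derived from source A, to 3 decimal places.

0.898

δ_A = (0.01073363/0.01123700 − 1)×1000 = (0.955204 − 1)×1000 = -44.796‰
δ_B = (0.01113317/0.01123700 − 1)×1000 = (0.990760 − 1)×1000 = -9.240‰
f_A = (δ_mix − δ_B)/(δ_A − δ_B) = (-41.17 − (-9.240))/(-44.796 − (-9.240))
f_A = -31.930 / -35.556 = 0.8980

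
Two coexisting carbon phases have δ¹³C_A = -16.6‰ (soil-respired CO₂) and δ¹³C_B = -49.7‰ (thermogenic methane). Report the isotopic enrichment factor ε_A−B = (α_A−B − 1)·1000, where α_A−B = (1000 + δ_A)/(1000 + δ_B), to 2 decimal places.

α_A−B = (1000 + -16.6) / (1000 + -49.7) = 983.4 / 950.3 = 1.034831
ε_A−B = (1.034831 − 1) × 1000 = 34.831‰
(The approximation ε ≈ δ_A − δ_B would give 33.1‰.)

34.83‰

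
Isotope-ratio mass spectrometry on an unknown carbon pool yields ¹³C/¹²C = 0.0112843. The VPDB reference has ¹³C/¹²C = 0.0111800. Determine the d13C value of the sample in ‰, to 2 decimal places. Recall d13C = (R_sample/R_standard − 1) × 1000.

9.33‰

d13C = (R_sample / R_standard − 1) × 1000
R_sample / R_standard = 0.0112843 / 0.0111800 = 1.009329
d13C = (1.009329 − 1) × 1000 = 9.329‰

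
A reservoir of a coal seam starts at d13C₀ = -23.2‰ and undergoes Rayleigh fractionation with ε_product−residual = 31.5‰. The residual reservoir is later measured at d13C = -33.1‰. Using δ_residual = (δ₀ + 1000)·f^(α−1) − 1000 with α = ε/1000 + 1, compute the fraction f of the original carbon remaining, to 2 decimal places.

0.72

α − 1 = ε/1000 = 0.0315
(δ_res + 1000)/(δ₀ + 1000) = (-33.1 + 1000)/(-23.2 + 1000) = 966.9/976.8 = 0.989865
f = 0.989865^(1/0.0315) = exp(ln(0.989865)/0.0315) = exp(-0.01019/0.0315)
f = exp(-0.3234) = 0.7237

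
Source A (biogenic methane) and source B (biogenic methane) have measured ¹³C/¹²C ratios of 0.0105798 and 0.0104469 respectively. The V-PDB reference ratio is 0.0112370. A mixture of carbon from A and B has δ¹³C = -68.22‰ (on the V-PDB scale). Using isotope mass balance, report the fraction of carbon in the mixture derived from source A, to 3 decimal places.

δ_A = (0.0105798/0.0112370 − 1)×1000 = (0.941515 − 1)×1000 = -58.485‰
δ_B = (0.0104469/0.0112370 − 1)×1000 = (0.929688 − 1)×1000 = -70.312‰
f_A = (δ_mix − δ_B)/(δ_A − δ_B) = (-68.22 − (-70.312))/(-58.485 − (-70.312))
f_A = 2.092 / 11.827 = 0.1769

0.177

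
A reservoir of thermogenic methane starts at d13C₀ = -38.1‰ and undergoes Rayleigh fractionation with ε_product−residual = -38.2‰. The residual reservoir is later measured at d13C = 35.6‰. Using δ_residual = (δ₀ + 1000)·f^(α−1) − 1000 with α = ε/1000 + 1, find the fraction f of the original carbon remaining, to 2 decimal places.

α − 1 = ε/1000 = -0.0382
(δ_res + 1000)/(δ₀ + 1000) = (35.6 + 1000)/(-38.1 + 1000) = 1035.6/961.9 = 1.076619
f = 1.076619^(1/-0.0382) = exp(ln(1.076619)/-0.0382) = exp(0.07383/-0.0382)
f = exp(-1.9326) = 0.1448

0.14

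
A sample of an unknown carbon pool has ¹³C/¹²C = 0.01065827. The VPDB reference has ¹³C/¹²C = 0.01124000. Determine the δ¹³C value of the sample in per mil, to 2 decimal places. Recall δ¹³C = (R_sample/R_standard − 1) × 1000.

δ¹³C = (R_sample / R_standard − 1) × 1000
R_sample / R_standard = 0.01065827 / 0.01124000 = 0.948245
δ¹³C = (0.948245 − 1) × 1000 = -51.755 per mil

-51.76 per mil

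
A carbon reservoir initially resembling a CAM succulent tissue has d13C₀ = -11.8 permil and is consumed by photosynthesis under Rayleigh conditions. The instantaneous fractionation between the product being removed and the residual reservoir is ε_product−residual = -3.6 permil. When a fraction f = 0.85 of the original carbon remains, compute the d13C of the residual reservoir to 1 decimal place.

-11.2 permil

Rayleigh residual: δ_res = (δ₀ + 1000)·f^(α−1) − 1000
α = ε/1000 + 1 = 0.99640, so α − 1 = -0.00360
f^(α−1) = 0.85^(-0.00360) = 1.000585
δ_res = (-11.8 + 1000) × 1.000585 − 1000 = 988.778 − 1000 = -11.22 permil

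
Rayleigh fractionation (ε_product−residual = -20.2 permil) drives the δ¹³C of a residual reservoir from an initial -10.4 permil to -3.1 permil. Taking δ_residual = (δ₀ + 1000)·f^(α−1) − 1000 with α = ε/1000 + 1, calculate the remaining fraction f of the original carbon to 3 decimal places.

0.695

α − 1 = ε/1000 = -0.0202
(δ_res + 1000)/(δ₀ + 1000) = (-3.1 + 1000)/(-10.4 + 1000) = 996.9/989.6 = 1.007377
f = 1.007377^(1/-0.0202) = exp(ln(1.007377)/-0.0202) = exp(0.00735/-0.0202)
f = exp(-0.3638) = 0.6950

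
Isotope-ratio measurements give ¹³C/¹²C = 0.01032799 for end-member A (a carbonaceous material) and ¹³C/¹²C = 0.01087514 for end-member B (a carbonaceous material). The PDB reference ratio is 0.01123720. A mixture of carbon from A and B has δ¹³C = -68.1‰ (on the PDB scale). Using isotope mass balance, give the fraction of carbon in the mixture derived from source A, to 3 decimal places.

δ_A = (0.01032799/0.01123720 − 1)×1000 = (0.919089 − 1)×1000 = -80.911‰
δ_B = (0.01087514/0.01123720 − 1)×1000 = (0.967780 − 1)×1000 = -32.220‰
f_A = (δ_mix − δ_B)/(δ_A − δ_B) = (-68.1 − (-32.220))/(-80.911 − (-32.220))
f_A = -35.880 / -48.691 = 0.7369

0.737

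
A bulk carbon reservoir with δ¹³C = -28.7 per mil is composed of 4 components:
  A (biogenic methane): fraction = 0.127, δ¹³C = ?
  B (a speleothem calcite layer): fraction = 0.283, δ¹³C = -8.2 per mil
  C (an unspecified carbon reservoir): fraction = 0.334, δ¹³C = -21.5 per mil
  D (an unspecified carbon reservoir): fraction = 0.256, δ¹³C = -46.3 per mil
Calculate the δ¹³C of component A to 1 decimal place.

-57.8 per mil

Isotope mass balance: δ_bulk = Σ fᵢ·δᵢ.
-28.7 = 0.127×δ_A + 0.283×(-8.2) + 0.334×(-21.5) + 0.256×(-46.3)
0.127·δ_A = -28.7 − (-21.354) = -7.346
δ_A = -7.346 / 0.127 = -57.84 per mil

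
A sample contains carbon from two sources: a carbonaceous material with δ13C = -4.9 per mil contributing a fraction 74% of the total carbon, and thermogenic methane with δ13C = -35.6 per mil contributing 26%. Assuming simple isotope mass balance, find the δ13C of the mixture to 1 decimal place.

δ_mix = f_A·δ_A + f_B·δ_B
δ_mix = 0.74 × (-4.9) + 0.26 × (-35.6)
δ_mix = -3.63 + -9.26 = -12.88 per mil

-12.9 per mil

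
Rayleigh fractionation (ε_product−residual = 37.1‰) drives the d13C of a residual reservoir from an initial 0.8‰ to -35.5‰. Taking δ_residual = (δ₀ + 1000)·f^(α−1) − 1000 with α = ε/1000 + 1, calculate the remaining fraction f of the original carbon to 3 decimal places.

α − 1 = ε/1000 = 0.0371
(δ_res + 1000)/(δ₀ + 1000) = (-35.5 + 1000)/(0.8 + 1000) = 964.5/1000.8 = 0.963729
f = 0.963729^(1/0.0371) = exp(ln(0.963729)/0.0371) = exp(-0.03695/0.0371)
f = exp(-0.9958) = 0.3694

0.369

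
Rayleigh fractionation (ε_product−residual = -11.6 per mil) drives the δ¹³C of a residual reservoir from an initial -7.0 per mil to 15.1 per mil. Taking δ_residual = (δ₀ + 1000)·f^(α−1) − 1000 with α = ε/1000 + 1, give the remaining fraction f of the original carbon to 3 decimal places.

α − 1 = ε/1000 = -0.0116
(δ_res + 1000)/(δ₀ + 1000) = (15.1 + 1000)/(-7.0 + 1000) = 1015.1/993.0 = 1.022256
f = 1.022256^(1/-0.0116) = exp(ln(1.022256)/-0.0116) = exp(0.02201/-0.0116)
f = exp(-1.8976) = 0.1499

0.150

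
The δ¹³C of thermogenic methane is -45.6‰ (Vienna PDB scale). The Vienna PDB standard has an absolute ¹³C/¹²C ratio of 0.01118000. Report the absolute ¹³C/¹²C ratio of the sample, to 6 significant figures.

0.0106702

R_sample = R_standard × (δ¹³C/1000 + 1)
R_sample = 0.01118000 × (-45.6/1000 + 1) = 0.01118000 × 0.954400
R_sample = 0.0106702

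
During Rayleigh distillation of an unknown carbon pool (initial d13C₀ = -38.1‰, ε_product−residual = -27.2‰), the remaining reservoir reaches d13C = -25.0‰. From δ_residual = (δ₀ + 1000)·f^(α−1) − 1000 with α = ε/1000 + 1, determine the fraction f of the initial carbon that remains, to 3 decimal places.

α − 1 = ε/1000 = -0.0272
(δ_res + 1000)/(δ₀ + 1000) = (-25.0 + 1000)/(-38.1 + 1000) = 975.0/961.9 = 1.013619
f = 1.013619^(1/-0.0272) = exp(ln(1.013619)/-0.0272) = exp(0.01353/-0.0272)
f = exp(-0.4973) = 0.6082

0.608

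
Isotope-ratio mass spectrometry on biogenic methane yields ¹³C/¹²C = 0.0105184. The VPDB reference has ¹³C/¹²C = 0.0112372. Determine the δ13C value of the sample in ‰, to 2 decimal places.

δ13C = (R_sample / R_standard − 1) × 1000
R_sample / R_standard = 0.0105184 / 0.0112372 = 0.936034
δ13C = (0.936034 − 1) × 1000 = -63.966‰

-63.97‰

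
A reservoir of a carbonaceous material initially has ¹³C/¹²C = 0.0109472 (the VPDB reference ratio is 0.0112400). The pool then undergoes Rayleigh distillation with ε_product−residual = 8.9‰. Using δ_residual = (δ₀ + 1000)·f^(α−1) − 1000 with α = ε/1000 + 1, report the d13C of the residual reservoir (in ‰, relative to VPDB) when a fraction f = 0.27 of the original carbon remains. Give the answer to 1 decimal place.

δ₀ = (0.0109472/0.0112400 − 1)×1000 = (0.973950 − 1)×1000 = -26.050‰
α − 1 = ε/1000 = 0.0089
f^(α−1) = 0.27^(0.0089) = 0.988415
δ_res = (-26.050 + 1000) × 0.988415 − 1000 = 962.667 − 1000 = -37.33‰

-37.3‰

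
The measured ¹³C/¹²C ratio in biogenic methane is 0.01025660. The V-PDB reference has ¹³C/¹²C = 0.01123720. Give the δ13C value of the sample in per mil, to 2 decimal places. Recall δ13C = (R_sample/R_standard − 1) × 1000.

-87.26 per mil

δ13C = (R_sample / R_standard − 1) × 1000
R_sample / R_standard = 0.01025660 / 0.01123720 = 0.912736
δ13C = (0.912736 − 1) × 1000 = -87.264 per mil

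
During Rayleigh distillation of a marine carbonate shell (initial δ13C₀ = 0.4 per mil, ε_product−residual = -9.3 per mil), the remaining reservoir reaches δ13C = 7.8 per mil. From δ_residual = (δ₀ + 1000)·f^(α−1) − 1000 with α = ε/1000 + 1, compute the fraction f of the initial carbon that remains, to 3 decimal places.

α − 1 = ε/1000 = -0.0093
(δ_res + 1000)/(δ₀ + 1000) = (7.8 + 1000)/(0.4 + 1000) = 1007.8/1000.4 = 1.007397
f = 1.007397^(1/-0.0093) = exp(ln(1.007397)/-0.0093) = exp(0.00737/-0.0093)
f = exp(-0.7925) = 0.4527

0.453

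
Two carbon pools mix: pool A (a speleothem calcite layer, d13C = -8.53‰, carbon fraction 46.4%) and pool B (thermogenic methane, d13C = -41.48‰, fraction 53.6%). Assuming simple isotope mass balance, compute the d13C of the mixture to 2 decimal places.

-26.19‰

δ_mix = f_A·δ_A + f_B·δ_B
δ_mix = 0.464 × (-8.53) + 0.536 × (-41.48)
δ_mix = -3.958 + -22.233 = -26.191‰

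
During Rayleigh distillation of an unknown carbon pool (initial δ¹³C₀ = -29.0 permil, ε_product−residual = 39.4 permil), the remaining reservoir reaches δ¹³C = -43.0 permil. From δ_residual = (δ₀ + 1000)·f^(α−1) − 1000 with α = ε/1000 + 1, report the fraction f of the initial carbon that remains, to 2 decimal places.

0.69

α − 1 = ε/1000 = 0.0394
(δ_res + 1000)/(δ₀ + 1000) = (-43.0 + 1000)/(-29.0 + 1000) = 957.0/971.0 = 0.985582
f = 0.985582^(1/0.0394) = exp(ln(0.985582)/0.0394) = exp(-0.01452/0.0394)
f = exp(-0.3686) = 0.6917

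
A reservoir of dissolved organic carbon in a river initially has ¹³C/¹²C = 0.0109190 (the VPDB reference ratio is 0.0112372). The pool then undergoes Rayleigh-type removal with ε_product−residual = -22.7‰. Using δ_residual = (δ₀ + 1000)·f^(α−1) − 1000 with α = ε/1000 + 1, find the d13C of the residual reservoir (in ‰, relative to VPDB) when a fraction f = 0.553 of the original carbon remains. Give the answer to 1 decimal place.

δ₀ = (0.0109190/0.0112372 − 1)×1000 = (0.971683 − 1)×1000 = -28.317‰
α − 1 = ε/1000 = -0.0227
f^(α−1) = 0.553^(-0.0227) = 1.013538
δ_res = (-28.317 + 1000) × 1.013538 − 1000 = 984.838 − 1000 = -15.16‰

-15.2‰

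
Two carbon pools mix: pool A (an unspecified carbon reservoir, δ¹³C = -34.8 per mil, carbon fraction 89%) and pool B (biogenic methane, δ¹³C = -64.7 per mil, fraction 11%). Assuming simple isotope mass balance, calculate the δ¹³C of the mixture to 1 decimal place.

δ_mix = f_A·δ_A + f_B·δ_B
δ_mix = 0.89 × (-34.8) + 0.11 × (-64.7)
δ_mix = -30.97 + -7.12 = -38.09 per mil

-38.1 per mil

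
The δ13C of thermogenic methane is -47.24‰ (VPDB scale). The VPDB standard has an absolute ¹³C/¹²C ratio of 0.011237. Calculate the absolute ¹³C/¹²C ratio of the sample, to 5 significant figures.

0.010706

R_sample = R_standard × (δ13C/1000 + 1)
R_sample = 0.011237 × (-47.24/1000 + 1) = 0.011237 × 0.952760
R_sample = 0.0107062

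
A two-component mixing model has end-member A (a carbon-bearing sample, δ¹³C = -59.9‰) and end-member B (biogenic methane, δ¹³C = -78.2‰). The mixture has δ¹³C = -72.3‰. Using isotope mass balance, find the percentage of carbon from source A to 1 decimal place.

32.2%

δ_mix = f_A·δ_A + (1 − f_A)·δ_B  ⇒  f_A = (δ_mix − δ_B)/(δ_A − δ_B)
f_A = (-72.3 − (-78.2)) / (-59.9 − (-78.2))
f_A = 5.9 / 18.3 = 0.3224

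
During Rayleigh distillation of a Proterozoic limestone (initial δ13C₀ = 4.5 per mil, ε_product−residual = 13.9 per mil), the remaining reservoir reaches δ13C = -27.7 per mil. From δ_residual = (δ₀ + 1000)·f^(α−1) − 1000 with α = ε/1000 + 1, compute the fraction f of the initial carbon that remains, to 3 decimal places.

α − 1 = ε/1000 = 0.0139
(δ_res + 1000)/(δ₀ + 1000) = (-27.7 + 1000)/(4.5 + 1000) = 972.3/1004.5 = 0.967944
f = 0.967944^(1/0.0139) = exp(ln(0.967944)/0.0139) = exp(-0.03258/0.0139)
f = exp(-2.3439) = 0.0959

0.096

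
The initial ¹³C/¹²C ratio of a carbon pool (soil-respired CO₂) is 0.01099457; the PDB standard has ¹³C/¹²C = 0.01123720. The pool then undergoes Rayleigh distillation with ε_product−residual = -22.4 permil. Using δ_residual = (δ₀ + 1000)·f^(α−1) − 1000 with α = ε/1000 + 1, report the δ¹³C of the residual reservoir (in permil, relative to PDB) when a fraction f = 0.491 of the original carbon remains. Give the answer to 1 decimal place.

δ₀ = (0.01099457/0.01123720 − 1)×1000 = (0.978408 − 1)×1000 = -21.592 permil
α − 1 = ε/1000 = -0.0224
f^(α−1) = 0.491^(-0.0224) = 1.016061
δ_res = (-21.592 + 1000) × 1.016061 − 1000 = 994.123 − 1000 = -5.88 permil

-5.9 permil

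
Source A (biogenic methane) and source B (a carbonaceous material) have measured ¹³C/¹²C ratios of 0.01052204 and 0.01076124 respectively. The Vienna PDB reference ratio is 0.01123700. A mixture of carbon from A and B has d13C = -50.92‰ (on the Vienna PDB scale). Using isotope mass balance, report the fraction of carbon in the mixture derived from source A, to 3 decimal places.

0.403

δ_A = (0.01052204/0.01123700 − 1)×1000 = (0.936374 − 1)×1000 = -63.626‰
δ_B = (0.01076124/0.01123700 − 1)×1000 = (0.957661 − 1)×1000 = -42.339‰
f_A = (δ_mix − δ_B)/(δ_A − δ_B) = (-50.92 − (-42.339))/(-63.626 − (-42.339))
f_A = -8.581 / -21.287 = 0.4031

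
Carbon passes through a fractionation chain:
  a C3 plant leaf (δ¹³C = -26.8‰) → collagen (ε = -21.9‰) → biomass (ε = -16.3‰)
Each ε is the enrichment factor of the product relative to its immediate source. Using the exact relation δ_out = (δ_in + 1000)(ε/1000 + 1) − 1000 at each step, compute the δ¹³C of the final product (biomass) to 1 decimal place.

-63.6‰

step 1: δ = (-26.80 + 1000)·(-21.9/1000 + 1) − 1000 = -48.11‰
step 2: δ = (-48.11 + 1000)·(-16.3/1000 + 1) − 1000 = -63.63‰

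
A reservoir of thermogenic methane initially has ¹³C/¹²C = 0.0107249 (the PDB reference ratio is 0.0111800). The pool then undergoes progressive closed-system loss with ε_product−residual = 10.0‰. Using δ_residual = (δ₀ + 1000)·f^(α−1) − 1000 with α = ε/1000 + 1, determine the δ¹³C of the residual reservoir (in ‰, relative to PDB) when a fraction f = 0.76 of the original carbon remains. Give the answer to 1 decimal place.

-43.3‰

δ₀ = (0.0107249/0.0111800 − 1)×1000 = (0.959293 − 1)×1000 = -40.707‰
α − 1 = ε/1000 = 0.0100
f^(α−1) = 0.76^(0.0100) = 0.997259
δ_res = (-40.707 + 1000) × 0.997259 − 1000 = 956.664 − 1000 = -43.34‰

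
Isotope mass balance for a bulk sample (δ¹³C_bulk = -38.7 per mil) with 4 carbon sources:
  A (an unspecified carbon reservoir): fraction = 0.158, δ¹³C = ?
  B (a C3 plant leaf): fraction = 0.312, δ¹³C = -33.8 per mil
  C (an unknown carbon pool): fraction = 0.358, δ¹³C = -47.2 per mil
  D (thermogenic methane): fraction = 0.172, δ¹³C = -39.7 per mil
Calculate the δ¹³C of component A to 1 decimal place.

Isotope mass balance: δ_bulk = Σ fᵢ·δᵢ.
-38.7 = 0.158×δ_A + 0.312×(-33.8) + 0.358×(-47.2) + 0.172×(-39.7)
0.158·δ_A = -38.7 − (-34.272) = -4.428
δ_A = -4.428 / 0.158 = -28.03 per mil

-28.0 per mil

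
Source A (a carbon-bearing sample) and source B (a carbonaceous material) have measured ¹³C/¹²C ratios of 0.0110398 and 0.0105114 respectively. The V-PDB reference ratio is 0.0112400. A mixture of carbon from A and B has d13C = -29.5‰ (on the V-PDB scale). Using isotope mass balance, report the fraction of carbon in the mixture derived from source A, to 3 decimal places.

δ_A = (0.0110398/0.0112400 − 1)×1000 = (0.982189 − 1)×1000 = -17.811‰
δ_B = (0.0105114/0.0112400 − 1)×1000 = (0.935178 − 1)×1000 = -64.822‰
f_A = (δ_mix − δ_B)/(δ_A − δ_B) = (-29.5 − (-64.822))/(-17.811 − (-64.822))
f_A = 35.322 / 47.011 = 0.7514

0.751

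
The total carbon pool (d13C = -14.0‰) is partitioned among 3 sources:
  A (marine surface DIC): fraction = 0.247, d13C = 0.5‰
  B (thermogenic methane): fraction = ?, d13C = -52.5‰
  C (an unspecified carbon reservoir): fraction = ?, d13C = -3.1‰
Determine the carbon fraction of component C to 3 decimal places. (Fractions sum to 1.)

Let f_C and f_B be the unknown fractions; fractions sum to 1 so f_C + f_B = 0.753.
Mass balance: Σ fᵢ·δᵢ = δ_bulk ⇒ f_C·(-3.1) + f_B·(-52.5) = -14.0 − (0.123) = -14.123
Substitute f_B = 0.753 − f_C:
f_C·(-3.1 − -52.5) = -14.123 − 0.753×(-52.5) = 25.409
f_C = 25.409 / 49.4 = 0.5144

0.514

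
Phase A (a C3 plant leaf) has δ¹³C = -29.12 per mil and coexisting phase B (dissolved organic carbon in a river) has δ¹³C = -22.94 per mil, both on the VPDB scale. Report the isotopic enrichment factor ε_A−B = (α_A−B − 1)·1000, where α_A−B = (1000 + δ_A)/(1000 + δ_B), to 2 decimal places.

α_A−B = (1000 + -29.12) / (1000 + -22.94) = 970.88 / 977.06 = 0.993675
ε_A−B = (0.993675 − 1) × 1000 = -6.325 per mil
(The approximation ε ≈ δ_A − δ_B would give -6.18 per mil.)

-6.33 per mil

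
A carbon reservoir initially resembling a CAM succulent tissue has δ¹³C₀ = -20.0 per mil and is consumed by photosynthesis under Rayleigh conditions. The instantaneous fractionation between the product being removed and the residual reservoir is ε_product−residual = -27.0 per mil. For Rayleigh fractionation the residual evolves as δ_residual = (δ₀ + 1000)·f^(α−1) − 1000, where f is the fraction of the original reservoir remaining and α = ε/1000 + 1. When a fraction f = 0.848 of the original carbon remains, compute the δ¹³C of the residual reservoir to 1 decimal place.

-15.6 per mil

Rayleigh residual: δ_res = (δ₀ + 1000)·f^(α−1) − 1000
α = ε/1000 + 1 = 0.97300, so α − 1 = -0.02700
f^(α−1) = 0.848^(-0.02700) = 1.004462
δ_res = (-20.0 + 1000) × 1.004462 − 1000 = 984.372 − 1000 = -15.63 per mil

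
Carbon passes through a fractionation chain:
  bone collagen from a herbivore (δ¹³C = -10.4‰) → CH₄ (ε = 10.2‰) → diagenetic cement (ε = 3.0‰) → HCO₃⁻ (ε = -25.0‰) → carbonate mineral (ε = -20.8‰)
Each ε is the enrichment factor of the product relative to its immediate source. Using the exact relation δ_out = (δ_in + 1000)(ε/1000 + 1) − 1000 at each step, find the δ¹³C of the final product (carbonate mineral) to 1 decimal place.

step 1: δ = (-10.40 + 1000)·(10.2/1000 + 1) − 1000 = -0.31‰
step 2: δ = (-0.31 + 1000)·(3.0/1000 + 1) − 1000 = 2.69‰
step 3: δ = (2.69 + 1000)·(-25.0/1000 + 1) − 1000 = -22.37‰
step 4: δ = (-22.37 + 1000)·(-20.8/1000 + 1) − 1000 = -42.71‰

-42.7‰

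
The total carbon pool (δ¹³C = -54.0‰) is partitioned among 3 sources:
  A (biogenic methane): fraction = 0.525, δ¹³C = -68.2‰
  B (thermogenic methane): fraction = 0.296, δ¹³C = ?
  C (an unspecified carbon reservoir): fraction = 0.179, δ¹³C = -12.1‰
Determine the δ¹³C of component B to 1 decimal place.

Isotope mass balance: δ_bulk = Σ fᵢ·δᵢ.
-54.0 = 0.525×(-68.2) + 0.296×δ_B + 0.179×(-12.1)
0.296·δ_B = -54.0 − (-37.971) = -16.029
δ_B = -16.029 / 0.296 = -54.15‰

-54.2‰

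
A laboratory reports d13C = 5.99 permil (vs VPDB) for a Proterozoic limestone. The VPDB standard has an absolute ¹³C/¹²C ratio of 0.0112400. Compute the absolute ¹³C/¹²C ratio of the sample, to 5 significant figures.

R_sample = R_standard × (d13C/1000 + 1)
R_sample = 0.0112400 × (5.99/1000 + 1) = 0.0112400 × 1.005990
R_sample = 0.0113073

0.011307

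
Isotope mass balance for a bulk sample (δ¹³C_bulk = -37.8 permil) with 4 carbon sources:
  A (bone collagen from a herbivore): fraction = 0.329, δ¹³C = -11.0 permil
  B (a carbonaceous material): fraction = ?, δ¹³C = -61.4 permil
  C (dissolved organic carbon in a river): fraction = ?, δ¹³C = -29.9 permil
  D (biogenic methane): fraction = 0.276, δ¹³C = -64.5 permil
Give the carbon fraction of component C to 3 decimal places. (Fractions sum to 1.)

0.250

Let f_C and f_B be the unknown fractions; fractions sum to 1 so f_C + f_B = 0.395.
Mass balance: Σ fᵢ·δᵢ = δ_bulk ⇒ f_C·(-29.9) + f_B·(-61.4) = -37.8 − (-21.421) = -16.379
Substitute f_B = 0.395 − f_C:
f_C·(-29.9 − -61.4) = -16.379 − 0.395×(-61.4) = 7.874
f_C = 7.874 / 31.5 = 0.2500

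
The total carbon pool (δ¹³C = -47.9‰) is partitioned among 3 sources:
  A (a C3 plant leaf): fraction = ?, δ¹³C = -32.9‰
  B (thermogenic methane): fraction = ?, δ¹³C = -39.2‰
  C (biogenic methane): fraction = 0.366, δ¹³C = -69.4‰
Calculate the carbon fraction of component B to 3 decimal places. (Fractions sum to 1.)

Let f_B and f_A be the unknown fractions; fractions sum to 1 so f_B + f_A = 0.634.
Mass balance: Σ fᵢ·δᵢ = δ_bulk ⇒ f_B·(-39.2) + f_A·(-32.9) = -47.9 − (-25.400) = -22.500
Substitute f_A = 0.634 − f_B:
f_B·(-39.2 − -32.9) = -22.500 − 0.634×(-32.9) = -1.641
f_B = -1.641 / -6.3 = 0.2605

0.260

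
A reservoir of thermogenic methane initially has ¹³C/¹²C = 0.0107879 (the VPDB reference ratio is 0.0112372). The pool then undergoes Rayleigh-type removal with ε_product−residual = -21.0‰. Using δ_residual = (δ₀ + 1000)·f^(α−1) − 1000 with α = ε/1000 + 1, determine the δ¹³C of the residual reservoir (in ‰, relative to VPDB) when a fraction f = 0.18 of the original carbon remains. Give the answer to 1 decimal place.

δ₀ = (0.0107879/0.0112372 − 1)×1000 = (0.960017 − 1)×1000 = -39.983‰
α − 1 = ε/1000 = -0.0210
f^(α−1) = 0.18^(-0.0210) = 1.036667
δ_res = (-39.983 + 1000) × 1.036667 − 1000 = 995.218 − 1000 = -4.78‰

-4.8‰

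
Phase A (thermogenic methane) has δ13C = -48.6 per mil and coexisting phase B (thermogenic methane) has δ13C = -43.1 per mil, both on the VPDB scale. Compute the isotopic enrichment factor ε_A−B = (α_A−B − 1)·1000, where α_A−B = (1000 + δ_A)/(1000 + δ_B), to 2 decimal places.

-5.75 per mil

α_A−B = (1000 + -48.6) / (1000 + -43.1) = 951.4 / 956.9 = 0.994252
ε_A−B = (0.994252 − 1) × 1000 = -5.748 per mil
(The approximation ε ≈ δ_A − δ_B would give -5.5 per mil.)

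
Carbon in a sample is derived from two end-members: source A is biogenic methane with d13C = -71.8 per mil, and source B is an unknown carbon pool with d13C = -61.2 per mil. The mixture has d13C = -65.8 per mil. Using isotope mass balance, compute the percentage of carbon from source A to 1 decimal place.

δ_mix = f_A·δ_A + (1 − f_A)·δ_B  ⇒  f_A = (δ_mix − δ_B)/(δ_A − δ_B)
f_A = (-65.8 − (-61.2)) / (-71.8 − (-61.2))
f_A = -4.6 / -10.6 = 0.4340

43.4%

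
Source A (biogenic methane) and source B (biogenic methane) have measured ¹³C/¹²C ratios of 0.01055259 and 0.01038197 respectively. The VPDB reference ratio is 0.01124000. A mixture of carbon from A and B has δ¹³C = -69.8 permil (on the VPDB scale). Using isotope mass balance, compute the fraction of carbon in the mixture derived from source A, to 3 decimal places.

δ_A = (0.01055259/0.01124000 − 1)×1000 = (0.938843 − 1)×1000 = -61.157 permil
δ_B = (0.01038197/0.01124000 − 1)×1000 = (0.923663 − 1)×1000 = -76.337 permil
f_A = (δ_mix − δ_B)/(δ_A − δ_B) = (-69.8 − (-76.337))/(-61.157 − (-76.337))
f_A = 6.537 / 15.180 = 0.4307

0.431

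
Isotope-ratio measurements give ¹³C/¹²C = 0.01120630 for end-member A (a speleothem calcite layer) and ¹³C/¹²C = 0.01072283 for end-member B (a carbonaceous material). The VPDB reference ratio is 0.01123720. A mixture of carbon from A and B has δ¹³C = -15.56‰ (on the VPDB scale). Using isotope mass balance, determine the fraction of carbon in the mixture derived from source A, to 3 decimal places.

δ_A = (0.01120630/0.01123720 − 1)×1000 = (0.997250 − 1)×1000 = -2.750‰
δ_B = (0.01072283/0.01123720 − 1)×1000 = (0.954226 − 1)×1000 = -45.774‰
f_A = (δ_mix − δ_B)/(δ_A − δ_B) = (-15.56 − (-45.774))/(-2.750 − (-45.774))
f_A = 30.214 / 43.024 = 0.7023

0.702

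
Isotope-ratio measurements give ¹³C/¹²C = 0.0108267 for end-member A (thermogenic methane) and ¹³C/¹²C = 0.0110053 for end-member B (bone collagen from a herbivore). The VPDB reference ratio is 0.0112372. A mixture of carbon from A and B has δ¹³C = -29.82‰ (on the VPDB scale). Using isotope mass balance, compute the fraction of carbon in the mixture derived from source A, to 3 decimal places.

δ_A = (0.0108267/0.0112372 − 1)×1000 = (0.963470 − 1)×1000 = -36.530‰
δ_B = (0.0110053/0.0112372 − 1)×1000 = (0.979363 − 1)×1000 = -20.637‰
f_A = (δ_mix − δ_B)/(δ_A − δ_B) = (-29.82 − (-20.637))/(-36.530 − (-20.637))
f_A = -9.183 / -15.894 = 0.5778

0.578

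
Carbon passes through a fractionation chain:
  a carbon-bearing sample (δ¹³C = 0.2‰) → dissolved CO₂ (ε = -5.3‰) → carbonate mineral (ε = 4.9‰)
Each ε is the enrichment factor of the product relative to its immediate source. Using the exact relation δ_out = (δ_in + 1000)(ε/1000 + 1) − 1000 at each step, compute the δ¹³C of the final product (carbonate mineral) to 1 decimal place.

-0.2‰

step 1: δ = (0.20 + 1000)·(-5.3/1000 + 1) − 1000 = -5.10‰
step 2: δ = (-5.10 + 1000)·(4.9/1000 + 1) − 1000 = -0.23‰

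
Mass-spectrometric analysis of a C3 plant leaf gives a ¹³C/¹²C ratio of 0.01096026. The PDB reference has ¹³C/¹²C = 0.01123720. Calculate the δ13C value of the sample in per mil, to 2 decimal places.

δ13C = (R_sample / R_standard − 1) × 1000
R_sample / R_standard = 0.01096026 / 0.01123720 = 0.975355
δ13C = (0.975355 − 1) × 1000 = -24.645 per mil

-24.64 per mil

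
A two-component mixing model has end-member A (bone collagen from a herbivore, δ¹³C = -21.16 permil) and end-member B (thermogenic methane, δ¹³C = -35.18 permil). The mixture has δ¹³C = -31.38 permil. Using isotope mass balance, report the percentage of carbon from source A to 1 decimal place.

δ_mix = f_A·δ_A + (1 − f_A)·δ_B  ⇒  f_A = (δ_mix − δ_B)/(δ_A − δ_B)
f_A = (-31.38 − (-35.18)) / (-21.16 − (-35.18))
f_A = 3.80 / 14.02 = 0.2710

27.1%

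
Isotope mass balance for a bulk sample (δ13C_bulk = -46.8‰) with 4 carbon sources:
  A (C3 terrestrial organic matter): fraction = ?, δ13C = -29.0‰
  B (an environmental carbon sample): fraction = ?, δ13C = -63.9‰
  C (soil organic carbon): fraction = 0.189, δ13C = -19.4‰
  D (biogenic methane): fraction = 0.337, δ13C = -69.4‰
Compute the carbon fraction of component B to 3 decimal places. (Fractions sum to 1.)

0.172

Let f_B and f_A be the unknown fractions; fractions sum to 1 so f_B + f_A = 0.474.
Mass balance: Σ fᵢ·δᵢ = δ_bulk ⇒ f_B·(-63.9) + f_A·(-29.0) = -46.8 − (-27.054) = -19.746
Substitute f_A = 0.474 − f_B:
f_B·(-63.9 − -29.0) = -19.746 − 0.474×(-29.0) = -6.000
f_B = -6.000 / -34.9 = 0.1719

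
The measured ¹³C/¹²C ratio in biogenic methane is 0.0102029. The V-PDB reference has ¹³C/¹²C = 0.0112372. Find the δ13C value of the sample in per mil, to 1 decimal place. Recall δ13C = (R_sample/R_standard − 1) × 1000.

δ13C = (R_sample / R_standard − 1) × 1000
R_sample / R_standard = 0.0102029 / 0.0112372 = 0.907957
δ13C = (0.907957 − 1) × 1000 = -92.04 per mil

-92.0 per mil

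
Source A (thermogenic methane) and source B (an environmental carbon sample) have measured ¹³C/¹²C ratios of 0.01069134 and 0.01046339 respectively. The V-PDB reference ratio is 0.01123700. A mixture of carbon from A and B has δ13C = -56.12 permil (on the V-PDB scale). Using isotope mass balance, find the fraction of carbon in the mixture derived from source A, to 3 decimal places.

δ_A = (0.01069134/0.01123700 − 1)×1000 = (0.951441 − 1)×1000 = -48.559 permil
δ_B = (0.01046339/0.01123700 − 1)×1000 = (0.931155 − 1)×1000 = -68.845 permil
f_A = (δ_mix − δ_B)/(δ_A − δ_B) = (-56.12 − (-68.845))/(-48.559 − (-68.845))
f_A = 12.725 / 20.286 = 0.6273

0.627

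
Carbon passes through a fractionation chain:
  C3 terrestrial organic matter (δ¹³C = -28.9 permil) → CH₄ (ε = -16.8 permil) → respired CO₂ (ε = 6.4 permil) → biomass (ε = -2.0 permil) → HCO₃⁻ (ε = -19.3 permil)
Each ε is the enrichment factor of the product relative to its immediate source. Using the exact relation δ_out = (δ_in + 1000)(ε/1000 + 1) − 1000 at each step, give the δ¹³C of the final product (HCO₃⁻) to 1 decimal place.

step 1: δ = (-28.90 + 1000)·(-16.8/1000 + 1) − 1000 = -45.21 permil
step 2: δ = (-45.21 + 1000)·(6.4/1000 + 1) − 1000 = -39.10 permil
step 3: δ = (-39.10 + 1000)·(-2.0/1000 + 1) − 1000 = -41.03 permil
step 4: δ = (-41.03 + 1000)·(-19.3/1000 + 1) − 1000 = -59.53 permil

-59.5 permil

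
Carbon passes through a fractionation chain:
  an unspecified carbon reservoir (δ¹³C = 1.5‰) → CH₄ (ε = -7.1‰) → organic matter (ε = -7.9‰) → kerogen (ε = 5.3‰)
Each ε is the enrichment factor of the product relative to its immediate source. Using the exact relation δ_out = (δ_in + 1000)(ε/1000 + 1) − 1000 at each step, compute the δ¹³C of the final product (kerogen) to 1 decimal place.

-8.2‰

step 1: δ = (1.50 + 1000)·(-7.1/1000 + 1) − 1000 = -5.61‰
step 2: δ = (-5.61 + 1000)·(-7.9/1000 + 1) − 1000 = -13.47‰
step 3: δ = (-13.47 + 1000)·(5.3/1000 + 1) − 1000 = -8.24‰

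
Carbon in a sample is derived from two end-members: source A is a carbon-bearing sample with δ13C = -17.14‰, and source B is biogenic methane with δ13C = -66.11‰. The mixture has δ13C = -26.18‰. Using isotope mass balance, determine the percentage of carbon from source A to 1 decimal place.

81.5%

δ_mix = f_A·δ_A + (1 − f_A)·δ_B  ⇒  f_A = (δ_mix − δ_B)/(δ_A − δ_B)
f_A = (-26.18 − (-66.11)) / (-17.14 − (-66.11))
f_A = 39.93 / 48.97 = 0.8154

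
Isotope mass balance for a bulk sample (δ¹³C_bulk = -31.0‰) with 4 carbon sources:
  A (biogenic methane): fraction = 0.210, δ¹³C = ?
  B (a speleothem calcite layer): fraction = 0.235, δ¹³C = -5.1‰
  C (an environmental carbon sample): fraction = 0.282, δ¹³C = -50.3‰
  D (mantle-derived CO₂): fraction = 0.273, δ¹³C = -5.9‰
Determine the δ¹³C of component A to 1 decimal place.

-66.7‰

Isotope mass balance: δ_bulk = Σ fᵢ·δᵢ.
-31.0 = 0.210×δ_A + 0.235×(-5.1) + 0.282×(-50.3) + 0.273×(-5.9)
0.210·δ_A = -31.0 − (-16.994) = -14.006
δ_A = -14.006 / 0.210 = -66.70‰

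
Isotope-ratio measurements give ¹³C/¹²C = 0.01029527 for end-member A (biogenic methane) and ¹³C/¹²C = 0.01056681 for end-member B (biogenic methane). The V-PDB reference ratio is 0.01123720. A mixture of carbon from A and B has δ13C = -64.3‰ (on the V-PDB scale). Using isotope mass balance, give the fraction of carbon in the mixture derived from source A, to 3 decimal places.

δ_A = (0.01029527/0.01123720 − 1)×1000 = (0.916178 − 1)×1000 = -83.822‰
δ_B = (0.01056681/0.01123720 − 1)×1000 = (0.940342 − 1)×1000 = -59.658‰
f_A = (δ_mix − δ_B)/(δ_A − δ_B) = (-64.3 − (-59.658))/(-83.822 − (-59.658))
f_A = -4.642 / -24.164 = 0.1921

0.192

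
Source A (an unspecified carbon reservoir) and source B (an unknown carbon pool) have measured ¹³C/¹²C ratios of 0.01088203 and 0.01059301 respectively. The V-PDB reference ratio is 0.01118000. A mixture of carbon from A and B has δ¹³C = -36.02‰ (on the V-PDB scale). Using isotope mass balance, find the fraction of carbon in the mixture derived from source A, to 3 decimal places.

δ_A = (0.01088203/0.01118000 − 1)×1000 = (0.973348 − 1)×1000 = -26.652‰
δ_B = (0.01059301/0.01118000 − 1)×1000 = (0.947496 − 1)×1000 = -52.504‰
f_A = (δ_mix − δ_B)/(δ_A − δ_B) = (-36.02 − (-52.504))/(-26.652 − (-52.504))
f_A = 16.484 / 25.852 = 0.6376

0.638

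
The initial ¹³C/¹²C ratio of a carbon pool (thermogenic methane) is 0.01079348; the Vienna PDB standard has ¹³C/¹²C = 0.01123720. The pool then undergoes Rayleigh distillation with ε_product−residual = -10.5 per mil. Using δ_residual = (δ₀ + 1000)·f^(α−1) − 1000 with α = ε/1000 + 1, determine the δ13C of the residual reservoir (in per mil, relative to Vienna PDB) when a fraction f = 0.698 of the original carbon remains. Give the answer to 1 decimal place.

δ₀ = (0.01079348/0.01123720 − 1)×1000 = (0.960513 − 1)×1000 = -39.487 per mil
α − 1 = ε/1000 = -0.0105
f^(α−1) = 0.698^(-0.0105) = 1.003782
δ_res = (-39.487 + 1000) × 1.003782 − 1000 = 964.146 − 1000 = -35.85 per mil

-35.9 per mil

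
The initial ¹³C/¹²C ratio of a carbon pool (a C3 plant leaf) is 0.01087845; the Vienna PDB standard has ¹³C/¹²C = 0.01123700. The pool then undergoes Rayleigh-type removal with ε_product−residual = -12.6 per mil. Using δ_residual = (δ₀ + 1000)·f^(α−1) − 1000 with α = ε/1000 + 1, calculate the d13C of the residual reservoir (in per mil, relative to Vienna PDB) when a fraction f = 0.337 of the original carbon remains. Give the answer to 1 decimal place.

δ₀ = (0.01087845/0.01123700 − 1)×1000 = (0.968092 − 1)×1000 = -31.908 per mil
α − 1 = ε/1000 = -0.0126
f^(α−1) = 0.337^(-0.0126) = 1.013799
δ_res = (-31.908 + 1000) × 1.013799 − 1000 = 981.451 − 1000 = -18.55 per mil

-18.5 per mil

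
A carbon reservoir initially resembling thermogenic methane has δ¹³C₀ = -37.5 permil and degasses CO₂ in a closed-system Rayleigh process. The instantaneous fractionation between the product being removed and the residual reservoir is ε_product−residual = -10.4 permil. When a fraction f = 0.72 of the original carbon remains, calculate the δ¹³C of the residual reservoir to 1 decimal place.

Rayleigh residual: δ_res = (δ₀ + 1000)·f^(α−1) − 1000
α = ε/1000 + 1 = 0.98960, so α − 1 = -0.01040
f^(α−1) = 0.72^(-0.01040) = 1.003422
δ_res = (-37.5 + 1000) × 1.003422 − 1000 = 965.794 − 1000 = -34.21 permil

-34.2 permil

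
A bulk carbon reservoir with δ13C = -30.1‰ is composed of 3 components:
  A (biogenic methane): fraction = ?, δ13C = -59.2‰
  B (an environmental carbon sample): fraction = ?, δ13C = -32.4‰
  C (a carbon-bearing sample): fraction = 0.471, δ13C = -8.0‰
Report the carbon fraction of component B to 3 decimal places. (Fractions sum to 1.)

Let f_B and f_A be the unknown fractions; fractions sum to 1 so f_B + f_A = 0.529.
Mass balance: Σ fᵢ·δᵢ = δ_bulk ⇒ f_B·(-32.4) + f_A·(-59.2) = -30.1 − (-3.768) = -26.332
Substitute f_A = 0.529 − f_B:
f_B·(-32.4 − -59.2) = -26.332 − 0.529×(-59.2) = 4.985
f_B = 4.985 / 26.8 = 0.1860

0.186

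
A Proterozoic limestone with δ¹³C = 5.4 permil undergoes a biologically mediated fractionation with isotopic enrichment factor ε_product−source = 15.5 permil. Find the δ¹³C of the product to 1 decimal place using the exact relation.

21.0 permil

To first order, δ_product ≈ δ_source + ε = 20.9 permil.
Exactly, δ_product = (δ_source + 1000)·(ε/1000 + 1) − 1000.
δ_product = (5.4 + 1000) × (15.5/1000 + 1) − 1000
δ_product = 20.98 permil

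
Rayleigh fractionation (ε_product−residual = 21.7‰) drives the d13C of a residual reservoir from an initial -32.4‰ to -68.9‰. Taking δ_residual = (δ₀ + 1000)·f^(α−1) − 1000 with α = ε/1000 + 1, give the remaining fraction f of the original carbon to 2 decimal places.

α − 1 = ε/1000 = 0.0217
(δ_res + 1000)/(δ₀ + 1000) = (-68.9 + 1000)/(-32.4 + 1000) = 931.1/967.6 = 0.962278
f = 0.962278^(1/0.0217) = exp(ln(0.962278)/0.0217) = exp(-0.03845/0.0217)
f = exp(-1.7720) = 0.1700

0.17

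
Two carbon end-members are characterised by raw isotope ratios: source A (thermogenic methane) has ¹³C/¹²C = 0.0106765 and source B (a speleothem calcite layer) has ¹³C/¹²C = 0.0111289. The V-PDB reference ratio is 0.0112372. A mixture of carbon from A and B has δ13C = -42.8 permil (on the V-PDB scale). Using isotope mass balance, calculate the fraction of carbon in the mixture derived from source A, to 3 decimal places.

0.824

δ_A = (0.0106765/0.0112372 − 1)×1000 = (0.950103 − 1)×1000 = -49.897 permil
δ_B = (0.0111289/0.0112372 − 1)×1000 = (0.990362 − 1)×1000 = -9.638 permil
f_A = (δ_mix − δ_B)/(δ_A − δ_B) = (-42.8 − (-9.638))/(-49.897 − (-9.638))
f_A = -33.162 / -40.259 = 0.8237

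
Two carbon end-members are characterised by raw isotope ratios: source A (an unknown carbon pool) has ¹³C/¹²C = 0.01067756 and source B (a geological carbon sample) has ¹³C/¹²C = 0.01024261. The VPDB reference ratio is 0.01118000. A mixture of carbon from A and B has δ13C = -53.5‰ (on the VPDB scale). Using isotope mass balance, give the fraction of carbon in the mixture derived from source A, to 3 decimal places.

0.780

δ_A = (0.01067756/0.01118000 − 1)×1000 = (0.955059 − 1)×1000 = -44.941‰
δ_B = (0.01024261/0.01118000 − 1)×1000 = (0.916155 − 1)×1000 = -83.845‰
f_A = (δ_mix − δ_B)/(δ_A − δ_B) = (-53.5 − (-83.845))/(-44.941 − (-83.845))
f_A = 30.345 / 38.904 = 0.7800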